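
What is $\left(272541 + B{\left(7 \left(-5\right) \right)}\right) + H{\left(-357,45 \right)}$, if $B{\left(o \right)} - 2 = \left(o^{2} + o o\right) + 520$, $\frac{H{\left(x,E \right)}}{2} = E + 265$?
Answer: $276133$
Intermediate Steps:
$H{\left(x,E \right)} = 530 + 2 E$ ($H{\left(x,E \right)} = 2 \left(E + 265\right) = 2 \left(265 + E\right) = 530 + 2 E$)
$B{\left(o \right)} = 522 + 2 o^{2}$ ($B{\left(o \right)} = 2 + \left(\left(o^{2} + o o\right) + 520\right) = 2 + \left(\left(o^{2} + o^{2}\right) + 520\right) = 2 + \left(2 o^{2} + 520\right) = 2 + \left(520 + 2 o^{2}\right) = 522 + 2 o^{2}$)
$\left(272541 + B{\left(7 \left(-5\right) \right)}\right) + H{\left(-357,45 \right)} = \left(272541 + \left(522 + 2 \left(7 \left(-5\right)\right)^{2}\right)\right) + \left(530 + 2 \cdot 45\right) = \left(272541 + \left(522 + 2 \left(-35\right)^{2}\right)\right) + \left(530 + 90\right) = \left(272541 + \left(522 + 2 \cdot 1225\right)\right) + 620 = \left(272541 + \left(522 + 2450\right)\right) + 620 = \left(272541 + 2972\right) + 620 = 275513 + 620 = 276133$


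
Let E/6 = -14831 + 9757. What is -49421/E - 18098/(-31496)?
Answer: 65860604/29964507 ≈ 2.1980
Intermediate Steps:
E = -30444 (E = 6*(-14831 + 9757) = 6*(-5074) = -30444)
-49421/E - 18098/(-31496) = -49421/(-30444) - 18098/(-31496) = -49421*(-1/30444) - 18098*(-1/31496) = 49421/30444 + 9049/15748 = 65860604/29964507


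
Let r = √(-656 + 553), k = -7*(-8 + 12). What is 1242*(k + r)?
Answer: -34776 + 1242*I*√103 ≈ -34776.0 + 12605.0*I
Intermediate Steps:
k = -28 (k = -7*4 = -28)
r = I*√103 (r = √(-103) = I*√103 ≈ 10.149*I)
1242*(k + r) = 1242*(-28 + I*√103) = -34776 + 1242*I*√103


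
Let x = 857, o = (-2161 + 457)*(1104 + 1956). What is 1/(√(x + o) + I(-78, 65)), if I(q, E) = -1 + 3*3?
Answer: 8/5213447 - 863*I*√7/5213447 ≈ 1.5345e-6 - 0.00043796*I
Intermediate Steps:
I(q, E) = 8 (I(q, E) = -1 + 9 = 8)
o = -5214240 (o = -1704*3060 = -5214240)
1/(√(x + o) + I(-78, 65)) = 1/(√(857 - 5214240) + 8) = 1/(√(-5213383) + 8) = 1/(863*I*√7 + 8) = 1/(8 + 863*I*√7)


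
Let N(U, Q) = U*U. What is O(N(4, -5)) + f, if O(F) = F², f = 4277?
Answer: 4533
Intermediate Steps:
N(U, Q) = U²
O(N(4, -5)) + f = (4²)² + 4277 = 16² + 4277 = 256 + 4277 = 4533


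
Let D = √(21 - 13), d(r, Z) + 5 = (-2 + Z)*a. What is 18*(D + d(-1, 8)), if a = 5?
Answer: 450 + 36*√2 ≈ 500.91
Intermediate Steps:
d(r, Z) = -15 + 5*Z (d(r, Z) = -5 + (-2 + Z)*5 = -5 + (-10 + 5*Z) = -15 + 5*Z)
D = 2*√2 (D = √8 = 2*√2 ≈ 2.8284)
18*(D + d(-1, 8)) = 18*(2*√2 + (-15 + 5*8)) = 18*(2*√2 + (-15 + 40)) = 18*(2*√2 + 25) = 18*(25 + 2*√2) = 450 + 36*√2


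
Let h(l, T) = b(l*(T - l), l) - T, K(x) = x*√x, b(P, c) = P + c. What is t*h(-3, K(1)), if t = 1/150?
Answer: -8/75 ≈ -0.10667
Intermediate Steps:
t = 1/150 ≈ 0.0066667
K(x) = x^(3/2)
h(l, T) = l - T + l*(T - l) (h(l, T) = (l*(T - l) + l) - T = (l + l*(T - l)) - T = l - T + l*(T - l))
t*h(-3, K(1)) = (-3 - 1^(3/2) - 3*(1^(3/2) - 1*(-3)))/150 = (-3 - 1*1 - 3*(1 + 3))/150 = (-3 - 1 - 3*4)/150 = (-3 - 1 - 12)/150 = (1/150)*(-16) = -8/75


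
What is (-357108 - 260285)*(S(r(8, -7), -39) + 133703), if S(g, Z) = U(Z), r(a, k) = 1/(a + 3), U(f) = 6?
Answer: -82551000637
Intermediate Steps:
r(a, k) = 1/(3 + a)
S(g, Z) = 6
(-357108 - 260285)*(S(r(8, -7), -39) + 133703) = (-357108 - 260285)*(6 + 133703) = -617393*133709 = -82551000637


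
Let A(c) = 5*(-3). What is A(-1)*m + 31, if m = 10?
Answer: -119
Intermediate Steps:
A(c) = -15
A(-1)*m + 31 = -15*10 + 31 = -150 + 31 = -119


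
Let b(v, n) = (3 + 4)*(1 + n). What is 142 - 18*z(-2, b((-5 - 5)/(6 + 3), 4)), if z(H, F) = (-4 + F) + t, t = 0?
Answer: -416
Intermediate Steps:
b(v, n) = 7 + 7*n (b(v, n) = 7*(1 + n) = 7 + 7*n)
z(H, F) = -4 + F (z(H, F) = (-4 + F) + 0 = -4 + F)
142 - 18*z(-2, b((-5 - 5)/(6 + 3), 4)) = 142 - 18*(-4 + (7 + 7*4)) = 142 - 18*(-4 + (7 + 28)) = 142 - 18*(-4 + 35) = 142 - 18*31 = 142 - 558 = -416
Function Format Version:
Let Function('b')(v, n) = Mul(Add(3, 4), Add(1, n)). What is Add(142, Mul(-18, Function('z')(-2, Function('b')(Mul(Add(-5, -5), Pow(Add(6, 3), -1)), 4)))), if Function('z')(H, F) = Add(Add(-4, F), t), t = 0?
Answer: -416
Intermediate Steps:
Function('b')(v, n) = Add(7, Mul(7, n)) (Function('b')(v, n) = Mul(7, Add(1, n)) = Add(7, Mul(7, n)))
Function('z')(H, F) = Add(-4, F) (Function('z')(H, F) = Add(Add(-4, F), 0) = Add(-4, F))
Add(142, Mul(-18, Function('z')(-2, Function('b')(Mul(Add(-5, -5), Pow(Add(6, 3), -1)), 4)))) = Add(142, Mul(-18, Add(-4, Add(7, Mul(7, 4))))) = Add(142, Mul(-18, Add(-4, Add(7, 28)))) = Add(142, Mul(-18, Add(-4, 35))) = Add(142, Mul(-18, 31)) = Add(142, -558) = -416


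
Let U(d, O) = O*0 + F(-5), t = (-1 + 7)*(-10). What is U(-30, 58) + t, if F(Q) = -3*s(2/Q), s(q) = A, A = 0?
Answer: -60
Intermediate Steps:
s(q) = 0
F(Q) = 0 (F(Q) = -3*0 = 0)
t = -60 (t = 6*(-10) = -60)
U(d, O) = 0 (U(d, O) = O*0 + 0 = 0 + 0 = 0)
U(-30, 58) + t = 0 - 60 = -60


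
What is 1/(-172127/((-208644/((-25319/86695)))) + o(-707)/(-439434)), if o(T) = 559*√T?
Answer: -8629472141404761572680857660/2120098698146431672511866301 + 45562420253560566867240600*I*√707/2120098698146431672511866301 ≈ -4.0703 + 0.57143*I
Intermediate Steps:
1/(-172127/((-208644/((-25319/86695)))) + o(-707)/(-439434)) = 1/(-172127/((-208644/((-25319/86695)))) + (559*√(-707))/(-439434)) = 1/(-172127/((-208644/((-25319*1/86695)))) + (559*(I*√707))*(-1/439434)) = 1/(-172127/((-208644/(-3617/12385))) + (559*I*√707)*(-1/439434)) = 1/(-172127/((-208644*(-12385/3617))) - 559*I*√707/439434) = 1/(-172127/2584055940/3617 - 559*I*√707/439434) = 1/(-172127*3617/2584055940 - 559*I*√707/439434) = 1/(-622583359/2584055940 - 559*I*√707/439434)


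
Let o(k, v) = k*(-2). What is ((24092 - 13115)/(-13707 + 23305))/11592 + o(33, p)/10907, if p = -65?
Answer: -2407811639/404504331504 ≈ -0.0059525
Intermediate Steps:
o(k, v) = -2*k
((24092 - 13115)/(-13707 + 23305))/11592 + o(33, p)/10907 = ((24092 - 13115)/(-13707 + 23305))/11592 - 2*33/10907 = (10977/9598)*(1/11592) - 66*1/10907 = (10977*(1/9598))*(1/11592) - 66/10907 = (10977/9598)*(1/11592) - 66/10907 = 3659/37086672 - 66/10907 = -2407811639/404504331504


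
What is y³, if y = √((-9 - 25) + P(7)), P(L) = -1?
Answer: -35*I*√35 ≈ -207.06*I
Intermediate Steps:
y = I*√35 (y = √((-9 - 25) - 1) = √(-34 - 1) = √(-35) = I*√35 ≈ 5.9161*I)
y³ = (I*√35)³ = -35*I*√35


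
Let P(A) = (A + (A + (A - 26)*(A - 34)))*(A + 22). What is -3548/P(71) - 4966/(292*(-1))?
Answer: 416752625/24535446 ≈ 16.986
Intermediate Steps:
P(A) = (22 + A)*(2*A + (-34 + A)*(-26 + A)) (P(A) = (A + (A + (-26 + A)*(-34 + A)))*(22 + A) = (A + (A + (-34 + A)*(-26 + A)))*(22 + A) = (2*A + (-34 + A)*(-26 + A))*(22 + A) = (22 + A)*(2*A + (-34 + A)*(-26 + A)))
-3548/P(71) - 4966/(292*(-1)) = -3548/(19448 + 71**3 - 392*71 - 36*71**2) - 4966/(292*(-1)) = -3548/(19448 + 357911 - 27832 - 36*5041) - 4966/(-292) = -3548/(19448 + 357911 - 27832 - 181476) - 4966*(-1/292) = -3548/168051 + 2483/146 = 416752625/24535446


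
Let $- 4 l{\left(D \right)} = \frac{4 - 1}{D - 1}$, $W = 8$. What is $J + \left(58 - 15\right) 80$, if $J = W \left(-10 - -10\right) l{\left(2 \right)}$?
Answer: $3440$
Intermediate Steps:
$l{\left(D \right)} = - \frac{3}{4 \left(-1 + D\right)}$ ($l{\left(D \right)} = - \frac{\left(4 - 1\right) \frac{1}{D - 1}}{4} = - \frac{3 \frac{1}{-1 + D}}{4} = - \frac{3}{4 \left(-1 + D\right)}$)
$J = 0$ ($J = 8 \left(-10 - -10\right) \left(- \frac{3}{-4 + 4 \cdot 2}\right) = 8 \left(-10 + 10\right) \left(- \frac{3}{-4 + 8}\right) = 8 \cdot 0 \left(- \frac{3}{4}\right) = 0 \left(\left(-3\right) \frac{1}{4}\right) = 0 \left(- \frac{3}{4}\right) = 0$)
$J + \left(58 - 15\right) 80 = 0 + \left(58 - 15\right) 80 = 0 + 43 \cdot 80 = 0 + 3440 = 3440$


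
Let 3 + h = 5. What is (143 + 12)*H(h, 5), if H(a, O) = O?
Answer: 775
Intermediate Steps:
h = 2 (h = -3 + 5 = 2)
(143 + 12)*H(h, 5) = (143 + 12)*5 = 155*5 = 775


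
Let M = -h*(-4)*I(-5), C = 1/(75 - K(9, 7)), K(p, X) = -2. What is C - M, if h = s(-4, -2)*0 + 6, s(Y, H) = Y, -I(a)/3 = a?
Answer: -27719/77 ≈ -359.99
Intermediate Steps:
I(a) = -3*a
h = 6 (h = -4*0 + 6 = 0 + 6 = 6)
C = 1/77 (C = 1/(75 - 1*(-2)) = 1/(75 + 2) = 1/77 ≈ 0.012987)
M = 360 (M = -6*(-4)*(-3*(-5)) = -(-24)*15 = -1*(-360) = 360)
C - M = 1/77 - 1*360 = 1/77 - 360 = -27719/77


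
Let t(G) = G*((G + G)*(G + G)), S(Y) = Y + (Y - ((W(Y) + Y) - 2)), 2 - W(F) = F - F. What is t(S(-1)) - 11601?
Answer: -11605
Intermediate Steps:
W(F) = 2 (W(F) = 2 - (F - F) = 2 - 1*0 = 2 + 0 = 2)
S(Y) = Y (S(Y) = Y + (Y - ((2 + Y) - 2)) = Y + (Y - Y) = Y + 0 = Y)
t(G) = 4*G³ (t(G) = G*((2*G)*(2*G)) = G*(4*G²) = 4*G³)
t(S(-1)) - 11601 = 4*(-1)³ - 11601 = 4*(-1) - 11601 = -4 - 11601 = -11605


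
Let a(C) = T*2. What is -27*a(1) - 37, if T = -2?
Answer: 71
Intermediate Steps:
a(C) = -4 (a(C) = -2*2 = -4)
-27*a(1) - 37 = -27*(-4) - 37 = 108 - 37 = 71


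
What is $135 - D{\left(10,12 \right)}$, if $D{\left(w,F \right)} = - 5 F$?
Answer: $195$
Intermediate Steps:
$135 - D{\left(10,12 \right)} = 135 - \left(-5\right) 12 = 135 - -60 = 135 + 60 = 195$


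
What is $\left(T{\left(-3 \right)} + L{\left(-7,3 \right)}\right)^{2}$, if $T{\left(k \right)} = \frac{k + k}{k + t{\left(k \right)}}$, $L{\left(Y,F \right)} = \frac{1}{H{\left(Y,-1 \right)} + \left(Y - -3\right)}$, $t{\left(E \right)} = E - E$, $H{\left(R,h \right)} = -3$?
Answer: $\frac{169}{49} \approx 3.449$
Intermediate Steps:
$t{\left(E \right)} = 0$
$L{\left(Y,F \right)} = \frac{1}{Y}$ ($L{\left(Y,F \right)} = \frac{1}{-3 + \left(Y - -3\right)} = \frac{1}{-3 + \left(Y + 3\right)} = \frac{1}{-3 + \left(3 + Y\right)} = \frac{1}{Y}$)
$T{\left(k \right)} = 2$ ($T{\left(k \right)} = \frac{k + k}{k + 0} = \frac{2 k}{k} = 2$)
$\left(T{\left(-3 \right)} + L{\left(-7,3 \right)}\right)^{2} = \left(2 + \frac{1}{-7}\right)^{2} = \left(2 - \frac{1}{7}\right)^{2} = \left(\frac{13}{7}\right)^{2} = \frac{169}{49}$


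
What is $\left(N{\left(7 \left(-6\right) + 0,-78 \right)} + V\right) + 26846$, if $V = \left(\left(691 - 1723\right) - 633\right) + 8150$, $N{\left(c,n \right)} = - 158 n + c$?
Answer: $45613$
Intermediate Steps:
$N{\left(c,n \right)} = c - 158 n$
$V = 6485$ ($V = \left(-1032 - 633\right) + 8150 = -1665 + 8150 = 6485$)
$\left(N{\left(7 \left(-6\right) + 0,-78 \right)} + V\right) + 26846 = \left(\left(\left(7 \left(-6\right) + 0\right) - -12324\right) + 6485\right) + 26846 = \left(\left(\left(-42 + 0\right) + 12324\right) + 6485\right) + 26846 = \left(\left(-42 + 12324\right) + 6485\right) + 26846 = \left(12282 + 6485\right) + 26846 = 18767 + 26846 = 45613$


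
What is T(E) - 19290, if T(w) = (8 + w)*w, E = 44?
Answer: -17002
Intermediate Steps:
T(w) = w*(8 + w)
T(E) - 19290 = 44*(8 + 44) - 19290 = 44*52 - 19290 = 2288 - 19290 = -17002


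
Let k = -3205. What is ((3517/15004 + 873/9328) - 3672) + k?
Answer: -21873648399/3180848 ≈ -6876.7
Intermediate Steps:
((3517/15004 + 873/9328) - 3672) + k = ((3517/15004 + 873/9328) - 3672) - 3205 = (1043297/3180848 - 3672) - 3205 = -11679030559/3180848 - 3205 = -21873648399/3180848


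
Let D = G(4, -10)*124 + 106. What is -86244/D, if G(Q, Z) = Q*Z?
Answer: 14374/809 ≈ 17.768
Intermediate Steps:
D = -4854 (D = (4*(-10))*124 + 106 = -40*124 + 106 = -4960 + 106 = -4854)
-86244/D = -86244/(-4854) = -86244*(-1/4854) = 14374/809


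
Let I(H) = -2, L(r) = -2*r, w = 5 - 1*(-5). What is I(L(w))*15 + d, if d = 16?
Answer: -14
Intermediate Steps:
w = 10 (w = 5 + 5 = 10)
I(L(w))*15 + d = -2*15 + 16 = -30 + 16 = -14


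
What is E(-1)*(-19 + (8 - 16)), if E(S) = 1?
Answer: -27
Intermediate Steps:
E(-1)*(-19 + (8 - 16)) = 1*(-19 + (8 - 16)) = 1*(-19 - 8) = 1*(-27) = -27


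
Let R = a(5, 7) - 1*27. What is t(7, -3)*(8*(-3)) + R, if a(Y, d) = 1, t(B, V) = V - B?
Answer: 214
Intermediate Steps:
R = -26 (R = 1 - 1*27 = 1 - 27 = -26)
t(7, -3)*(8*(-3)) + R = (-3 - 1*7)*(8*(-3)) - 26 = (-3 - 7)*(-24) - 26 = -10*(-24) - 26 = 240 - 26 = 214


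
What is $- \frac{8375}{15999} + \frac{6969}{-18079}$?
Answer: $- \frac{2603056}{2863821} \approx -0.90895$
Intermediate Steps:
$- \frac{8375}{15999} + \frac{6969}{-18079} = \left(-8375\right) \frac{1}{15999} + 6969 \left(- \frac{1}{18079}\right) = - \frac{8375}{15999} - \frac{69}{179} = - \frac{2603056}{2863821}$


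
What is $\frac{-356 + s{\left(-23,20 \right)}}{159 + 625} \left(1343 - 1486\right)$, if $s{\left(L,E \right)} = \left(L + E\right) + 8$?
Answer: $\frac{50193}{784} \approx 64.022$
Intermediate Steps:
$s{\left(L,E \right)} = 8 + E + L$ ($s{\left(L,E \right)} = \left(E + L\right) + 8 = 8 + E + L$)
$\frac{-356 + s{\left(-23,20 \right)}}{159 + 625} \left(1343 - 1486\right) = \frac{-356 + \left(8 + 20 - 23\right)}{159 + 625} \left(1343 - 1486\right) = \frac{-356 + 5}{784} \left(-143\right) = \left(-351\right) \frac{1}{784} \left(-143\right) = \left(- \frac{351}{784}\right) \left(-143\right) = \frac{50193}{784}$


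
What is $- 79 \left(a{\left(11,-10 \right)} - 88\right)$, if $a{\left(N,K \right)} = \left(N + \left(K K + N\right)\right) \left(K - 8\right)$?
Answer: $180436$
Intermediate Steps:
$a{\left(N,K \right)} = \left(-8 + K\right) \left(K^{2} + 2 N\right)$ ($a{\left(N,K \right)} = \left(N + \left(K^{2} + N\right)\right) \left(-8 + K\right) = \left(N + \left(N + K^{2}\right)\right) \left(-8 + K\right) = \left(K^{2} + 2 N\right) \left(-8 + K\right) = \left(-8 + K\right) \left(K^{2} + 2 N\right)$)
$- 79 \left(a{\left(11,-10 \right)} - 88\right) = - 79 \left(\left(\left(-10\right)^{3} - 176 - 8 \left(-10\right)^{2} + 2 \left(-10\right) 11\right) - 88\right) = - 79 \left(\left(-1000 - 176 - 800 - 220\right) - 88\right) = - 79 \left(-2196 - 88\right) = \left(-79\right) \left(-2284\right) = 180436$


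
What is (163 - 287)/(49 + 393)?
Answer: -62/221 ≈ -0.28054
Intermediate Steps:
(163 - 287)/(49 + 393) = -124/442 = -124*1/442 = -62/221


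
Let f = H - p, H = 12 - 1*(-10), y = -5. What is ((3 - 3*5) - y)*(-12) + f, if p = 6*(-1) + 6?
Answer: 106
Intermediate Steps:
p = 0 (p = -6 + 6 = 0)
H = 22 (H = 12 + 10 = 22)
f = 22 (f = 22 - 1*0 = 22 + 0 = 22)
((3 - 3*5) - y)*(-12) + f = ((3 - 3*5) - 1*(-5))*(-12) + 22 = ((3 - 15) + 5)*(-12) + 22 = (-12 + 5)*(-12) + 22 = -7*(-12) + 22 = 84 + 22 = 106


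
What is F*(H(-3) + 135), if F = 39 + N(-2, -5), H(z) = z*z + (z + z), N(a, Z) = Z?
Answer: 4692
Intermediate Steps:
H(z) = z² + 2*z
F = 34 (F = 39 - 5 = 34)
F*(H(-3) + 135) = 34*(-3*(2 - 3) + 135) = 34*(-3*(-1) + 135) = 34*(3 + 135) = 34*138 = 4692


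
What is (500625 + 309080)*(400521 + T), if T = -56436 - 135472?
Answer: 168914989165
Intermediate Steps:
T = -191908
(500625 + 309080)*(400521 + T) = (500625 + 309080)*(400521 - 191908) = 809705*208613 = 168914989165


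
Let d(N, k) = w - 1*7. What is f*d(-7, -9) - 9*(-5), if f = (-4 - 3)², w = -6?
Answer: -592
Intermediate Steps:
f = 49 (f = (-7)² = 49)
d(N, k) = -13 (d(N, k) = -6 - 1*7 = -6 - 7 = -13)
f*d(-7, -9) - 9*(-5) = 49*(-13) - 9*(-5) = -637 + 45 = -592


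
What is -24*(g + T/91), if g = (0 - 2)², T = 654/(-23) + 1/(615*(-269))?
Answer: -1459231208/16488355 ≈ -88.501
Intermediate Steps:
T = -108194513/3805005 (T = 654*(-1/23) + (1/615)*(-1/269) = -654/23 - 1/165435 = -108194513/3805005 ≈ -28.435)
g = 4 (g = (-2)² = 4)
-24*(g + T/91) = -24*(4 - 108194513/3805005/91) = -24*(4 - 108194513/3805005*1/91) = -24*(4 - 15456359/49465065) = -24*182403901/49465065 = -1459231208/16488355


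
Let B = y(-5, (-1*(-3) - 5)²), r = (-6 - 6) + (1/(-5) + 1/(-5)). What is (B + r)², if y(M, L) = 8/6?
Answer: 27556/225 ≈ 122.47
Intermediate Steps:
r = -62/5 (r = -12 + (1*(-⅕) + 1*(-⅕)) = -12 + (-⅕ - ⅕) = -12 - ⅖ = -62/5 ≈ -12.400)
y(M, L) = 4/3 (y(M, L) = 8*(⅙) = 4/3)
B = 4/3 ≈ 1.3333
(B + r)² = (4/3 - 62/5)² = (-166/15)² = 27556/225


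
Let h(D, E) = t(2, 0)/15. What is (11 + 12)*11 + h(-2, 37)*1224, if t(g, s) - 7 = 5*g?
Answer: 8201/5 ≈ 1640.2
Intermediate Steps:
t(g, s) = 7 + 5*g
h(D, E) = 17/15 (h(D, E) = (7 + 5*2)/15 = (7 + 10)*(1/15) = 17*(1/15) = 17/15)
(11 + 12)*11 + h(-2, 37)*1224 = (11 + 12)*11 + (17/15)*1224 = 23*11 + 6936/5 = 253 + 6936/5 = 8201/5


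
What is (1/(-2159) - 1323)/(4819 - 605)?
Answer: -1428179/4549013 ≈ -0.31395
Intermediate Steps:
(1/(-2159) - 1323)/(4819 - 605) = (-1/2159 - 1323)/4214 = -2856358/2159*1/4214 = -1428179/4549013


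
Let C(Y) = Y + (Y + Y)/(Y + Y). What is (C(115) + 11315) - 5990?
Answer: 5441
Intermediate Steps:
C(Y) = 1 + Y (C(Y) = Y + (2*Y)/((2*Y)) = Y + (2*Y)*(1/(2*Y)) = Y + 1 = 1 + Y)
(C(115) + 11315) - 5990 = ((1 + 115) + 11315) - 5990 = (116 + 11315) - 5990 = 11431 - 5990 = 5441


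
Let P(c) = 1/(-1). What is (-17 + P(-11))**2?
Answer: 324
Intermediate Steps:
P(c) = -1
(-17 + P(-11))**2 = (-17 - 1)**2 = (-18)**2 = 324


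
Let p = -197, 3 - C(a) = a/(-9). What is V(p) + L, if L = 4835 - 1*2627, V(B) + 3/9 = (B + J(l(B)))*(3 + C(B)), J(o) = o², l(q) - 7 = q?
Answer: -5114260/9 ≈ -5.6825e+5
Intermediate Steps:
C(a) = 3 + a/9 (C(a) = 3 - a/(-9) = 3 - a*(-1)/9 = 3 - (-1)*a/9 = 3 + a/9)
l(q) = 7 + q
V(B) = -⅓ + (6 + B/9)*(B + (7 + B)²) (V(B) = -⅓ + (B + (7 + B)²)*(3 + (3 + B/9)) = -⅓ + (B + (7 + B)²)*(6 + B/9) = -⅓ + (6 + B/9)*(B + (7 + B)²))
L = 2208 (L = 4835 - 2627 = 2208)
V(p) + L = (881/3 + (⅑)*(-197)³ + (23/3)*(-197)² + (859/9)*(-197)) + 2208 = (881/3 + (⅑)*(-7645373) + (23/3)*38809 - 169223/9) + 2208 = (881/3 - 7645373/9 + 892607/3 - 169223/9) + 2208 = -5134132/9 + 2208 = -5114260/9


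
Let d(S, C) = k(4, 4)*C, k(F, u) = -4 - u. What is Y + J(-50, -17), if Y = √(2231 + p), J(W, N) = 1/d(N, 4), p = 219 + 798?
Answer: -1/32 + 4*√203 ≈ 56.960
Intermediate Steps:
p = 1017
d(S, C) = -8*C (d(S, C) = (-4 - 1*4)*C = (-4 - 4)*C = -8*C)
J(W, N) = -1/32 (J(W, N) = 1/(-8*4) = 1/(-32) = -1/32)
Y = 4*√203 (Y = √(2231 + 1017) = √3248 = 4*√203 ≈ 56.991)
Y + J(-50, -17) = 4*√203 - 1/32 = -1/32 + 4*√203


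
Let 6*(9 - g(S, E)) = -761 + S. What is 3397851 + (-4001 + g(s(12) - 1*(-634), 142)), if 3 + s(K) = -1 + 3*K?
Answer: 20363249/6 ≈ 3.3939e+6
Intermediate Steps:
s(K) = -4 + 3*K (s(K) = -3 + (-1 + 3*K) = -4 + 3*K)
g(S, E) = 815/6 - S/6 (g(S, E) = 9 - (-761 + S)/6 = 9 + (761/6 - S/6) = 815/6 - S/6)
3397851 + (-4001 + g(s(12) - 1*(-634), 142)) = 3397851 + (-4001 + (815/6 - ((-4 + 3*12) - 1*(-634))/6)) = 3397851 + (-4001 + (815/6 - ((-4 + 36) + 634)/6)) = 3397851 + (-4001 + (815/6 - (32 + 634)/6)) = 3397851 + (-4001 + (815/6 - ⅙*666)) = 3397851 + (-4001 + (815/6 - 111)) = 3397851 + (-4001 + 149/6) = 3397851 - 23857/6 = 20363249/6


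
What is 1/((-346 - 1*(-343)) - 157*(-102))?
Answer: 1/16320 ≈ 6.1275e-5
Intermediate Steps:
1/((-346 - 1*(-343)) - 157*(-102)) = -1/102/((-346 + 343) - 157) = -1/102/(-3 - 157) = -1/102/(-160) = -1/160*(-1/102) = 1/16320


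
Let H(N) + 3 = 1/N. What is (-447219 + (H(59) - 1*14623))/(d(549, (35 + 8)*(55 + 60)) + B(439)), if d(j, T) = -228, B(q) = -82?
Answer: 13624427/9145 ≈ 1489.8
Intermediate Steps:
H(N) = -3 + 1/N
(-447219 + (H(59) - 1*14623))/(d(549, (35 + 8)*(55 + 60)) + B(439)) = (-447219 + ((-3 + 1/59) - 1*14623))/(-228 - 82) = (-447219 + ((-3 + 1/59) - 14623))/(-310) = (-447219 + (-176/59 - 14623))*(-1/310) = (-447219 - 862933/59)*(-1/310) = -27248854/59*(-1/310) = 13624427/9145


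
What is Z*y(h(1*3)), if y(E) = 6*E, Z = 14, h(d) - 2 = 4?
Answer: 504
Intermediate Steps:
h(d) = 6 (h(d) = 2 + 4 = 6)
Z*y(h(1*3)) = 14*(6*6) = 14*36 = 504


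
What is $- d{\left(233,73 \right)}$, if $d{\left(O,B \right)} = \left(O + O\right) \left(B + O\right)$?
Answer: $-142596$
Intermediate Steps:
$d{\left(O,B \right)} = 2 O \left(B + O\right)$
$- d{\left(233,73 \right)} = - 2 \cdot 233 \left(73 + 233\right) = - 2 \cdot 233 \cdot 306 = \left(-1\right) 142596 = -142596$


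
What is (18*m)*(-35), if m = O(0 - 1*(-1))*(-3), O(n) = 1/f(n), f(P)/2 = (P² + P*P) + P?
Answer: 315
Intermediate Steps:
f(P) = 2*P + 4*P² (f(P) = 2*((P² + P*P) + P) = 2*((P² + P²) + P) = 2*(2*P² + P) = 2*(P + 2*P²) = 2*P + 4*P²)
O(n) = 1/(2*n*(1 + 2*n))
m = -½ (m = (1/(2*(0 - 1*(-1))*(1 + 2*(0 - 1*(-1)))))*(-3) = (1/(2*(0 + 1)*(1 + 2*(0 + 1))))*(-3) = ((½)/(1*(1 + 2*1)))*(-3) = ((½)*1/(1 + 2))*(-3) = ((½)*1/3)*(-3) = ((½)*1*(⅓))*(-3) = (⅙)*(-3) = -½ ≈ -0.50000)
(18*m)*(-35) = (18*(-½))*(-35) = -9*(-35) = 315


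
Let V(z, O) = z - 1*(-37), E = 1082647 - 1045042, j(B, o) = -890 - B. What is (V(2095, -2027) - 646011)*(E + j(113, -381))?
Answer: -23567259158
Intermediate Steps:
E = 37605
V(z, O) = 37 + z (V(z, O) = z + 37 = 37 + z)
(V(2095, -2027) - 646011)*(E + j(113, -381)) = ((37 + 2095) - 646011)*(37605 + (-890 - 1*113)) = (2132 - 646011)*(37605 + (-890 - 113)) = -643879*(37605 - 1003) = -643879*36602 = -23567259158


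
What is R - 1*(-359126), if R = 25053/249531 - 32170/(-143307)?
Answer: 4280730608900561/11919846339 ≈ 3.5913e+5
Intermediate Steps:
R = 3872560847/11919846339 (R = 25053*(1/249531) - 32170*(-1/143307) = 8351/83177 + 32170/143307 = 3872560847/11919846339 ≈ 0.32488)
R - 1*(-359126) = 3872560847/11919846339 - 1*(-359126) = 3872560847/11919846339 + 359126 = 4280730608900561/11919846339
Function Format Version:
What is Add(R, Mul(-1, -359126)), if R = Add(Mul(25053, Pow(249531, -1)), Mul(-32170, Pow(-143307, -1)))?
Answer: Rational(4280730608900561, 11919846339) ≈ 3.5913e+5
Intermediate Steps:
R = Rational(3872560847, 11919846339) (R = Add(Mul(25053, Rational(1, 249531)), Mul(-32170, Rational(-1, 143307))) = Add(Rational(8351, 83177), Rational(32170, 143307)) = Rational(3872560847, 11919846339) ≈ 0.32488)
Add(R, Mul(-1, -359126)) = Add(Rational(3872560847, 11919846339), Mul(-1, -359126)) = Add(Rational(3872560847, 11919846339), 359126) = Rational(4280730608900561, 11919846339)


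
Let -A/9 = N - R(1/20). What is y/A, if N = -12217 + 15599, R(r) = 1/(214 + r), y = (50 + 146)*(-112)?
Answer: 15662752/21717483 ≈ 0.72120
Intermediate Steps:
y = -21952 (y = 196*(-112) = -21952)
N = 3382
A = -43434966/1427 (A = -9*(3382 - 1/(214 + 1/20)) = -9*(3382 - 1/4281/20) = -9*(3382 - 1*20/4281) = -9*(3382 - 20/4281) = -9*14478322/4281 = -43434966/1427 ≈ -30438.)
y/A = -21952/(-43434966/1427) = -21952*(-1427/43434966) = 15662752/21717483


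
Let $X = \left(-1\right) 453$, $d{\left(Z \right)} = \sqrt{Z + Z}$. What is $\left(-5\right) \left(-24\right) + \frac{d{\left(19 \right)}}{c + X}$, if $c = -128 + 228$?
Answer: $120 - \frac{\sqrt{38}}{353} \approx 119.98$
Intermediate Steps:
$d{\left(Z \right)} = \sqrt{2} \sqrt{Z}$ ($d{\left(Z \right)} = \sqrt{2 Z} = \sqrt{2} \sqrt{Z}$)
$c = 100$
$X = -453$
$\left(-5\right) \left(-24\right) + \frac{d{\left(19 \right)}}{c + X} = \left(-5\right) \left(-24\right) + \frac{\sqrt{2} \sqrt{19}}{100 - 453} = 120 + \frac{\sqrt{38}}{-353} = 120 - \frac{\sqrt{38}}{353}$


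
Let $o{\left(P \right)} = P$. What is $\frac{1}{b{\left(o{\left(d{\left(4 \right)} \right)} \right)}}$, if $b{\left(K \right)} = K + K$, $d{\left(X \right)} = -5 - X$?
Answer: $- \frac{1}{18} \approx -0.055556$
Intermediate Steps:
$b{\left(K \right)} = 2 K$
$\frac{1}{b{\left(o{\left(d{\left(4 \right)} \right)} \right)}} = \frac{1}{2 \left(-5 - 4\right)} = \frac{1}{2 \left(-9\right)} = \frac{1}{-18} = - \frac{1}{18}$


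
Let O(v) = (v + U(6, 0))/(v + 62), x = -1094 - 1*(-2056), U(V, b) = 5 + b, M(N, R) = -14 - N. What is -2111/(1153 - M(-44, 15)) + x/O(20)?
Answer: 88533957/28075 ≈ 3153.5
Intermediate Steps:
x = 962 (x = -1094 + 2056 = 962)
O(v) = (5 + v)/(62 + v) (O(v) = (v + (5 + 0))/(v + 62) = (v + 5)/(62 + v) = (5 + v)/(62 + v))
-2111/(1153 - M(-44, 15)) + x/O(20) = -2111/(1153 - (-14 - 1*(-44))) + 962/(((5 + 20)/(62 + 20))) = -2111/(1153 - (-14 + 44)) + 962/((25/82)) = -2111/(1153 - 1*30) + 962/(((1/82)*25)) = -2111/(1153 - 30) + 962/(25/82) = -2111/1123 + 962*(82/25) = -2111*1/1123 + 78884/25 = -2111/1123 + 78884/25 = 88533957/28075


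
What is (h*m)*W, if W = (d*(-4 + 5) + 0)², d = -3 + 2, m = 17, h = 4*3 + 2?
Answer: 238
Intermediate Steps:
h = 14 (h = 12 + 2 = 14)
d = -1
W = 1 (W = (-(-4 + 5) + 0)² = (-1*1 + 0)² = (-1 + 0)² = (-1)² = 1)
(h*m)*W = (14*17)*1 = 238*1 = 238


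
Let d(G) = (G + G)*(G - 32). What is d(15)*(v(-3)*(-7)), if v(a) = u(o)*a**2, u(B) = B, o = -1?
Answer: -32130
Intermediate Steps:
v(a) = -a**2
d(G) = 2*G*(-32 + G) (d(G) = (2*G)*(-32 + G) = 2*G*(-32 + G))
d(15)*(v(-3)*(-7)) = (2*15*(-32 + 15))*(-1*(-3)**2*(-7)) = (2*15*(-17))*(-1*9*(-7)) = -(-4590)*(-7) = -510*63 = -32130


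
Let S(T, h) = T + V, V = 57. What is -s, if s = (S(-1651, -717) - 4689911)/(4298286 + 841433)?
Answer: 360885/395363 ≈ 0.91279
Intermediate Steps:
S(T, h) = 57 + T (S(T, h) = T + 57 = 57 + T)
s = -360885/395363 (s = ((57 - 1651) - 4689911)/(4298286 + 841433) = (-1594 - 4689911)/5139719 = -4691505*1/5139719 = -360885/395363 ≈ -0.91279)
-s = -1*(-360885/395363) = 360885/395363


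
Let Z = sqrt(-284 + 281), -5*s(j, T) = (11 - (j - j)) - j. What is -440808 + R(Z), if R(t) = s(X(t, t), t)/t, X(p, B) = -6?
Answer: -440808 + 17*I*sqrt(3)/15 ≈ -4.4081e+5 + 1.963*I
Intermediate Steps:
s(j, T) = -11/5 + j/5 (s(j, T) = -((11 - (j - j)) - j)/5 = -((11 - 1*0) - j)/5 = -((11 + 0) - j)/5 = -(11 - j)/5 = -11/5 + j/5)
Z = I*sqrt(3) (Z = sqrt(-3) = I*sqrt(3) ≈ 1.732*I)
R(t) = -17/(5*t) (R(t) = (-11/5 + (1/5)*(-6))/t = (-11/5 - 6/5)/t = -17/(5*t))
-440808 + R(Z) = -440808 - 17*(-I*sqrt(3)/3)/5 = -440808 - (-17)*I*sqrt(3)/15 = -440808 + 17*I*sqrt(3)/15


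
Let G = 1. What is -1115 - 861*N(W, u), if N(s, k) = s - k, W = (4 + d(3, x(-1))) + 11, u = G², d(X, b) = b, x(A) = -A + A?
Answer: -13169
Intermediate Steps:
x(A) = 0
u = 1 (u = 1² = 1)
W = 15 (W = (4 + 0) + 11 = 4 + 11 = 15)
-1115 - 861*N(W, u) = -1115 - 861*(15 - 1*1) = -1115 - 861*(15 - 1) = -1115 - 861*14 = -1115 - 12054 = -13169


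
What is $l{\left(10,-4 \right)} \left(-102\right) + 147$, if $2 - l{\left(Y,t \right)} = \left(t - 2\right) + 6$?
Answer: $-57$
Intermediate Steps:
$l{\left(Y,t \right)} = -2 - t$ ($l{\left(Y,t \right)} = 2 - \left(\left(t - 2\right) + 6\right) = 2 - \left(\left(-2 + t\right) + 6\right) = 2 - \left(4 + t\right) = -2 - t$)
$l{\left(10,-4 \right)} \left(-102\right) + 147 = \left(-2 - -4\right) \left(-102\right) + 147 = \left(-2 + 4\right) \left(-102\right) + 147 = 2 \left(-102\right) + 147 = -204 + 147 = -57$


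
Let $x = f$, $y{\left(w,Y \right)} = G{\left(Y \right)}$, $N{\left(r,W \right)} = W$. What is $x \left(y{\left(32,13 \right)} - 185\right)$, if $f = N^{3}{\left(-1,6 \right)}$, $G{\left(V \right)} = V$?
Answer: $-37152$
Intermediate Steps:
$y{\left(w,Y \right)} = Y$
$f = 216$ ($f = 6^{3} = 216$)
$x = 216$
$x \left(y{\left(32,13 \right)} - 185\right) = 216 \left(13 - 185\right) = 216 \left(-172\right) = -37152$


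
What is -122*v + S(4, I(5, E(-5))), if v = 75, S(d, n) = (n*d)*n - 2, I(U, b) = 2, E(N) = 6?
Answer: -9136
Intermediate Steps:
S(d, n) = -2 + d*n² (S(d, n) = (d*n)*n - 2 = d*n² - 2 = -2 + d*n²)
-122*v + S(4, I(5, E(-5))) = -122*75 + (-2 + 4*2²) = -9150 + (-2 + 4*4) = -9150 + (-2 + 16) = -9150 + 14 = -9136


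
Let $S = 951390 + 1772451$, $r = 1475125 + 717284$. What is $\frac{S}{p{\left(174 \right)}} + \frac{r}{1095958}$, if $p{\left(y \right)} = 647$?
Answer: $\frac{2986633823301}{709084826} \approx 4212.0$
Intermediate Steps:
$r = 2192409$
$S = 2723841$
$\frac{S}{p{\left(174 \right)}} + \frac{r}{1095958} = \frac{2723841}{647} + \frac{2192409}{1095958} = \frac{2986633823301}{709084826}$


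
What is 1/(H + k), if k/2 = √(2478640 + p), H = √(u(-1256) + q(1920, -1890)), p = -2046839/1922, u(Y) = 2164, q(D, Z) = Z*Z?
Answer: 31/(√9523798482 + 62*√893566) ≈ 0.00019847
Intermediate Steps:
q(D, Z) = Z²
p = -2046839/1922 (p = -2046839*1/1922 = -2046839/1922 ≈ -1065.0)
H = 2*√893566 (H = √(2164 + (-1890)²) = √(2164 + 3572100) = √3574264 = 2*√893566 ≈ 1890.6)
k = √9523798482/31 (k = 2*√(2478640 - 2046839/1922) = 2*√(4761899241/1922) = 2*(√9523798482/62) = √9523798482/31 ≈ 3148.1)
1/(H + k) = 1/(2*√893566 + √9523798482/31)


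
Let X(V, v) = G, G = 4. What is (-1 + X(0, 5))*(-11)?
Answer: -33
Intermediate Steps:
X(V, v) = 4
(-1 + X(0, 5))*(-11) = (-1 + 4)*(-11) = 3*(-11) = -33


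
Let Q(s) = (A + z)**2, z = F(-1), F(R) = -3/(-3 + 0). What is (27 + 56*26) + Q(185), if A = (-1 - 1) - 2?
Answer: 1492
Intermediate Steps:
A = -4 (A = -2 - 2 = -4)
F(R) = 1 (F(R) = -3/(-3) = -1/3*(-3) = 1)
z = 1
Q(s) = 9 (Q(s) = (-4 + 1)**2 = (-3)**2 = 9)
(27 + 56*26) + Q(185) = (27 + 56*26) + 9 = (27 + 1456) + 9 = 1483 + 9 = 1492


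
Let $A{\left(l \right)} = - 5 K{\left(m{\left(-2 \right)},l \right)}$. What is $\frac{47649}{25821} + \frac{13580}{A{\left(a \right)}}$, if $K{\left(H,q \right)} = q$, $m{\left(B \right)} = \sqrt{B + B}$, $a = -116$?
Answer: $\frac{6304760}{249603} \approx 25.259$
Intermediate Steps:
$m{\left(B \right)} = \sqrt{2} \sqrt{B}$ ($m{\left(B \right)} = \sqrt{2 B} = \sqrt{2} \sqrt{B}$)
$A{\left(l \right)} = - 5 l$
$\frac{47649}{25821} + \frac{13580}{A{\left(a \right)}} = \frac{47649}{25821} + \frac{13580}{\left(-5\right) \left(-116\right)} = 47649 \cdot \frac{1}{25821} + \frac{13580}{580} = \frac{15883}{8607} + 13580 \cdot \frac{1}{580} = \frac{15883}{8607} + \frac{679}{29} = \frac{6304760}{249603}$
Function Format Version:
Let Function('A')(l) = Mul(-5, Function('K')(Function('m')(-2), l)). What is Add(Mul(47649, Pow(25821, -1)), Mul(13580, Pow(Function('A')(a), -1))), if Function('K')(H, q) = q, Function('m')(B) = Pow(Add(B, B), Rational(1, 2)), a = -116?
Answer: Rational(6304760, 249603) ≈ 25.259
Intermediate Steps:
Function('m')(B) = Mul(Pow(2, Rational(1, 2)), Pow(B, Rational(1, 2))) (Function('m')(B) = Pow(Mul(2, B), Rational(1, 2)) = Mul(Pow(2, Rational(1, 2)), Pow(B, Rational(1, 2))))
Function('A')(l) = Mul(-5, l)
Add(Mul(47649, Pow(25821, -1)), Mul(13580, Pow(Function('A')(a), -1))) = Add(Mul(47649, Pow(25821, -1)), Mul(13580, Pow(Mul(-5, -116), -1))) = Add(Mul(47649, Rational(1, 25821)), Mul(13580, Pow(580, -1))) = Add(Rational(15883, 8607), Mul(13580, Rational(1, 580))) = Add(Rational(15883, 8607), Rational(679, 29)) = Rational(6304760, 249603)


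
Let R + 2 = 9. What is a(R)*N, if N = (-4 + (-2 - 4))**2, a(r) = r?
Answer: 700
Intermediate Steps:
R = 7 (R = -2 + 9 = 7)
N = 100 (N = (-4 - 6)**2 = (-10)**2 = 100)
a(R)*N = 7*100 = 700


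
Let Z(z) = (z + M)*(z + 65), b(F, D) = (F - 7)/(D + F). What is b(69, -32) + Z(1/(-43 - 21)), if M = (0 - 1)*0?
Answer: 100069/151552 ≈ 0.66029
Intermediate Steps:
M = 0 (M = -1*0 = 0)
b(F, D) = (-7 + F)/(D + F)
Z(z) = z*(65 + z) (Z(z) = (z + 0)*(z + 65) = z*(65 + z))
b(69, -32) + Z(1/(-43 - 21)) = (-7 + 69)/(-32 + 69) + (65 + 1/(-43 - 21))/(-43 - 21) = 62/37 + (65 + 1/(-64))/(-64) = (1/37)*62 - (65 - 1/64)/64 = 62/37 - 1/64*4159/64 = 62/37 - 4159/4096 = 100069/151552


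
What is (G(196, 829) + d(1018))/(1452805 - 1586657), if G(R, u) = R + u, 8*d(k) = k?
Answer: -4609/535408 ≈ -0.0086084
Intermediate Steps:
d(k) = k/8
(G(196, 829) + d(1018))/(1452805 - 1586657) = ((196 + 829) + (⅛)*1018)/(1452805 - 1586657) = (1025 + 509/4)/(-133852) = (4609/4)*(-1/133852) = -4609/535408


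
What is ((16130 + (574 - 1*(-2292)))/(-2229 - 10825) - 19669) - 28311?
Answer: -313174958/6527 ≈ -47981.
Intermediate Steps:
((16130 + (574 - 1*(-2292)))/(-2229 - 10825) - 19669) - 28311 = ((16130 + (574 + 2292))/(-13054) - 19669) - 28311 = ((16130 + 2866)*(-1/13054) - 19669) - 28311 = (18996*(-1/13054) - 19669) - 28311 = (-9498/6527 - 19669) - 28311 = -128389061/6527 - 28311 = -313174958/6527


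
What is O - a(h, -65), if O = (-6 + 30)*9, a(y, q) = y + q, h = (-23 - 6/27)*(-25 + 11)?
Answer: -397/9 ≈ -44.111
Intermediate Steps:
h = 2926/9 (h = (-23 - 6*1/27)*(-14) = (-23 - 2/9)*(-14) = -209/9*(-14) = 2926/9 ≈ 325.11)
a(y, q) = q + y
O = 216 (O = 24*9 = 216)
O - a(h, -65) = 216 - (-65 + 2926/9) = 216 - 1*2341/9 = 216 - 2341/9 = -397/9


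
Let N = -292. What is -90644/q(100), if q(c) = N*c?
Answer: 22661/7300 ≈ 3.1042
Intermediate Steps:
q(c) = -292*c
-90644/q(100) = -90644/((-292*100)) = -90644/(-29200) = -90644*(-1/29200) = 22661/7300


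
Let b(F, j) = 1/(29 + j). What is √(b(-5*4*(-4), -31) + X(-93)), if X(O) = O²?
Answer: 7*√706/2 ≈ 92.997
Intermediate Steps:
√(b(-5*4*(-4), -31) + X(-93)) = √(1/(29 - 31) + (-93)²) = √(1/(-2) + 8649) = √(-½ + 8649) = √(17297/2) = 7*√706/2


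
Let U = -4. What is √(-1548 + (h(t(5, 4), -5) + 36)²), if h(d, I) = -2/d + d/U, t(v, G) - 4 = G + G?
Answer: I*√16919/6 ≈ 21.679*I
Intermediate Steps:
t(v, G) = 4 + 2*G (t(v, G) = 4 + (G + G) = 4 + 2*G)
h(d, I) = -2/d - d/4 (h(d, I) = -2/d + d/(-4) = -2/d + d*(-¼) = -2/d - d/4)
√(-1548 + (h(t(5, 4), -5) + 36)²) = √(-1548 + ((-2/(4 + 2*4) - (4 + 2*4)/4) + 36)²) = √(-1548 + ((-2/(4 + 8) - (4 + 8)/4) + 36)²) = √(-1548 + ((-2/12 - ¼*12) + 36)²) = √(-1548 + ((-2*1/12 - 3) + 36)²) = √(-1548 + ((-⅙ - 3) + 36)²) = √(-1548 + (-19/6 + 36)²) = √(-1548 + (197/6)²) = √(-1548 + 38809/36) = √(-16919/36) = I*√16919/6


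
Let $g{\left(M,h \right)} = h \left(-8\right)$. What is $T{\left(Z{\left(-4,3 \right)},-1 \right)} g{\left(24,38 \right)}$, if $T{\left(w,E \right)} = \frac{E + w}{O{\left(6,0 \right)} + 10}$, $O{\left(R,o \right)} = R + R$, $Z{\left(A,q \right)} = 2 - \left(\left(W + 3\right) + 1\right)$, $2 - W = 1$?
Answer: $\frac{608}{11} \approx 55.273$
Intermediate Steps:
$W = 1$ ($W = 2 - 1 = 1$)
$Z{\left(A,q \right)} = -3$ ($Z{\left(A,q \right)} = 2 - \left(\left(1 + 3\right) + 1\right) = 2 - \left(4 + 1\right) = 2 - 5 = -3$)
$O{\left(R,o \right)} = 2 R$
$T{\left(w,E \right)} = \frac{E}{22} + \frac{w}{22}$ ($T{\left(w,E \right)} = \frac{E + w}{2 \cdot 6 + 10} = \frac{E + w}{12 + 10} = \frac{E + w}{22} = \left(E + w\right) \frac{1}{22} = \frac{E}{22} + \frac{w}{22}$)
$g{\left(M,h \right)} = - 8 h$
$T{\left(Z{\left(-4,3 \right)},-1 \right)} g{\left(24,38 \right)} = \left(\frac{1}{22} \left(-1\right) + \frac{1}{22} \left(-3\right)\right) \left(\left(-8\right) 38\right) = \left(- \frac{1}{22} - \frac{3}{22}\right) \left(-304\right) = \left(- \frac{2}{11}\right) \left(-304\right) = \frac{608}{11}$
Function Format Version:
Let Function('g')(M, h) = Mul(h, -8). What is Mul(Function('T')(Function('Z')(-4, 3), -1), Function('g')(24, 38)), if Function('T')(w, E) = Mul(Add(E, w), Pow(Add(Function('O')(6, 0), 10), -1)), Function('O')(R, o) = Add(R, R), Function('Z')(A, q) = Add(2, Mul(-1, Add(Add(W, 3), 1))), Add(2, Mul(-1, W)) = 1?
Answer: Rational(608, 11) ≈ 55.273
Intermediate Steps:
W = 1 (W = Add(2, Mul(-1, 1)) = Add(2, -1) = 1)
Function('Z')(A, q) = -3 (Function('Z')(A, q) = Add(2, Mul(-1, Add(Add(1, 3), 1))) = Add(2, Mul(-1, Add(4, 1))) = Add(2, Mul(-1, 5)) = Add(2, -5) = -3)
Function('O')(R, o) = Mul(2, R)
Function('T')(w, E) = Add(Mul(Rational(1, 22), E), Mul(Rational(1, 22), w)) (Function('T')(w, E) = Mul(Add(E, w), Pow(Add(Mul(2, 6), 10), -1)) = Mul(Add(E, w), Pow(Add(12, 10), -1)) = Mul(Add(E, w), Pow(22, -1)) = Mul(Add(E, w), Rational(1, 22)) = Add(Mul(Rational(1, 22), E), Mul(Rational(1, 22), w)))
Function('g')(M, h) = Mul(-8, h)
Mul(Function('T')(Function('Z')(-4, 3), -1), Function('g')(24, 38)) = Mul(Add(Mul(Rational(1, 22), -1), Mul(Rational(1, 22), -3)), Mul(-8, 38)) = Mul(Add(Rational(-1, 22), Rational(-3, 22)), -304) = Mul(Rational(-2, 11), -304) = Rational(608, 11)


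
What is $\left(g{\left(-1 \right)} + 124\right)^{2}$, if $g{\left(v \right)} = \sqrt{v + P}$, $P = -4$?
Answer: $\left(124 + i \sqrt{5}\right)^{2} \approx 15371.0 + 554.54 i$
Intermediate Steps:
$g{\left(v \right)} = \sqrt{-4 + v}$ ($g{\left(v \right)} = \sqrt{v - 4} = \sqrt{-4 + v}$)
$\left(g{\left(-1 \right)} + 124\right)^{2} = \left(\sqrt{-4 - 1} + 124\right)^{2} = \left(\sqrt{-5} + 124\right)^{2} = \left(i \sqrt{5} + 124\right)^{2} = \left(124 + i \sqrt{5}\right)^{2}$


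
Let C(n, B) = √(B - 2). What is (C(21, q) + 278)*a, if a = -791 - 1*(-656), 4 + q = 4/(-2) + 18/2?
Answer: -37665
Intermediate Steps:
q = 3 (q = -4 + (4/(-2) + 18/2) = -4 + (4*(-½) + 18*(½)) = -4 + (-2 + 9) = -4 + 7 = 3)
C(n, B) = √(-2 + B)
a = -135 (a = -791 + 656 = -135)
(C(21, q) + 278)*a = (√(-2 + 3) + 278)*(-135) = (√1 + 278)*(-135) = (1 + 278)*(-135) = 279*(-135) = -37665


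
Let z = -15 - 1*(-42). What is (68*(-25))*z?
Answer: -45900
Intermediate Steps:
z = 27 (z = -15 + 42 = 27)
(68*(-25))*z = (68*(-25))*27 = -1700*27 = -45900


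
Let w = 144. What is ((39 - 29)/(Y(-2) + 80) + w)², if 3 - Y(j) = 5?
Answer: 31595641/1521 ≈ 20773.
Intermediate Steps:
Y(j) = -2 (Y(j) = 3 - 1*5 = 3 - 5 = -2)
((39 - 29)/(Y(-2) + 80) + w)² = ((39 - 29)/(-2 + 80) + 144)² = (10/78 + 144)² = (10*(1/78) + 144)² = (5/39 + 144)² = (5621/39)² = 31595641/1521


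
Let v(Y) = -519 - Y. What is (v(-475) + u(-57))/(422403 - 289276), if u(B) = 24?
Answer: -20/133127 ≈ -0.00015023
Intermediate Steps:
(v(-475) + u(-57))/(422403 - 289276) = ((-519 - 1*(-475)) + 24)/(422403 - 289276) = ((-519 + 475) + 24)/133127 = (-44 + 24)*(1/133127) = -20*1/133127 = -20/133127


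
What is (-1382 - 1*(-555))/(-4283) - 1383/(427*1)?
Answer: -5570260/1828841 ≈ -3.0458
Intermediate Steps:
(-1382 - 1*(-555))/(-4283) - 1383/(427*1) = (-1382 + 555)*(-1/4283) - 1383/427 = -827*(-1/4283) - 1383*1/427 = 827/4283 - 1383/427 = -5570260/1828841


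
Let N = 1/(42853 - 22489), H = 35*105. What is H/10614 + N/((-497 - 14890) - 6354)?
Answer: 271174404181/783195957756 ≈ 0.34624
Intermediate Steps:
H = 3675
N = 1/20364 ≈ 4.9106e-5
H/10614 + N/((-497 - 14890) - 6354) = 3675/10614 + 1/(20364*((-497 - 14890) - 6354)) = 3675*(1/10614) + 1/(20364*(-15387 - 6354)) = 1225/3538 + (1/20364)/(-21741) = 1225/3538 + (1/20364)*(-1/21741) = 1225/3538 - 1/442733724 = 271174404181/783195957756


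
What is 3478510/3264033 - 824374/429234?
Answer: -199614863167/233505656787 ≈ -0.85486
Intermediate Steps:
3478510/3264033 - 824374/429234 = 3478510*(1/3264033) - 824374*1/429234 = 3478510/3264033 - 412187/214617 = -199614863167/233505656787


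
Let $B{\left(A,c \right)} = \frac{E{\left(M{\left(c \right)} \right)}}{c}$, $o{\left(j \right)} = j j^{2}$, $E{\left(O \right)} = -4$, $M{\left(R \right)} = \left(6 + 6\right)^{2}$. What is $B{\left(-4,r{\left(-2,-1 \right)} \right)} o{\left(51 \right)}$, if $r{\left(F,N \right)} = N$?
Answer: $530604$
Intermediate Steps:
$M{\left(R \right)} = 144$ ($M{\left(R \right)} = 12^{2} = 144$)
$o{\left(j \right)} = j^{3}$
$B{\left(A,c \right)} = - \frac{4}{c}$
$B{\left(-4,r{\left(-2,-1 \right)} \right)} o{\left(51 \right)} = - \frac{4}{-1} \cdot 51^{3} = \left(-4\right) \left(-1\right) 132651 = 4 \cdot 132651 = 530604$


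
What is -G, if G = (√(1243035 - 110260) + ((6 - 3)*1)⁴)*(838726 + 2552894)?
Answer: -274721220 - 16958100*√45311 ≈ -3.8845e+9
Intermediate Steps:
G = 274721220 + 16958100*√45311 (G = (√1132775 + (3*1)⁴)*3391620 = (5*√45311 + 3⁴)*3391620 = (5*√45311 + 81)*3391620 = (81 + 5*√45311)*3391620 = 274721220 + 16958100*√45311 ≈ 3.8845e+9)
-G = -(274721220 + 16958100*√45311) = -274721220 - 16958100*√45311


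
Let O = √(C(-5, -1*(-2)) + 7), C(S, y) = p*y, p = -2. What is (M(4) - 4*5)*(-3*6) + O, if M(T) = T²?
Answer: 72 + √3 ≈ 73.732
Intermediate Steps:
C(S, y) = -2*y
O = √3 (O = √(-(-2)*(-2) + 7) = √(-2*2 + 7) = √(-4 + 7) = √3 ≈ 1.7320)
(M(4) - 4*5)*(-3*6) + O = (4² - 4*5)*(-3*6) + √3 = (16 - 20)*(-18) + √3 = -4*(-18) + √3 = 72 + √3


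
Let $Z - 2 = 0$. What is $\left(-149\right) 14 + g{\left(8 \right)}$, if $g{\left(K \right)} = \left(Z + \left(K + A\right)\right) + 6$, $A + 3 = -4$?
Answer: $-2077$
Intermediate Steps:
$A = -7$ ($A = -3 - 4 = -7$)
$Z = 2$ ($Z = 2 + 0 = 2$)
$g{\left(K \right)} = 1 + K$ ($g{\left(K \right)} = \left(2 + \left(K - 7\right)\right) + 6 = \left(2 + \left(-7 + K\right)\right) + 6 = \left(-5 + K\right) + 6 = 1 + K$)
$\left(-149\right) 14 + g{\left(8 \right)} = \left(-149\right) 14 + \left(1 + 8\right) = -2086 + 9 = -2077$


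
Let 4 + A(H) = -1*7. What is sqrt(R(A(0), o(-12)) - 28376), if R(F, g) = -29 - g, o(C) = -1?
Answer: 6*I*sqrt(789) ≈ 168.53*I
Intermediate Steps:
A(H) = -11 (A(H) = -4 - 1*7 = -4 - 7 = -11)
sqrt(R(A(0), o(-12)) - 28376) = sqrt((-29 - 1*(-1)) - 28376) = sqrt((-29 + 1) - 28376) = sqrt(-28 - 28376) = sqrt(-28404) = 6*I*sqrt(789)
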